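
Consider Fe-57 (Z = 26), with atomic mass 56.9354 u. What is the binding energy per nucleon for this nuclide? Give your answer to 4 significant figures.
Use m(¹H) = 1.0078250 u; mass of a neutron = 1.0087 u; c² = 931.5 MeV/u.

Total constituent mass: 26 × 1.0078250 + 31 × 1.0087 = 57.4731500 u
The mass defect is 57.4731500 − 56.9354 = 0.5377500 u.
E_B = 0.5377500 × 931.5 = 500.914 MeV
Per nucleon: 500.914 / 57 = 8.788 MeV

8.788 MeV/nucleon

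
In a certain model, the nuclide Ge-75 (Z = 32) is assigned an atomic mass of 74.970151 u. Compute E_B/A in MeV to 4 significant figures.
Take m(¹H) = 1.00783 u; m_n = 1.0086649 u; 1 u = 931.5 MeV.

Mass of separated nucleons = 32(1.00783) + 43(1.0086649) = 32.25056 + 43.3725907 = 75.6231507 u
Δm = 75.6231507 − 74.970151 = 0.6529997 u
E_B = 0.6529997 × 931.5 = 608.269 MeV
BE/A = 608.269 MeV / 75 = 8.110 MeV/nucleon

8.110 MeV/nucleon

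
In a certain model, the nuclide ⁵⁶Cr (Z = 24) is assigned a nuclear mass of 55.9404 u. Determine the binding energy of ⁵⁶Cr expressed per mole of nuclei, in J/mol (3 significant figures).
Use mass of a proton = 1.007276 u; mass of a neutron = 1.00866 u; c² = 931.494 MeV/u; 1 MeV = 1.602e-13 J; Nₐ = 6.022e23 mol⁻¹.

Σm = 24·m_p + 32·m_n = 24.174624 + 32.27712 = 56.451744 u
Mass defect Δm = 56.451744 − 55.9404 = 0.511344 u
Binding energy = Δm·c² = 0.511344 × 931.494 MeV/u = 476.314 MeV
Per nucleus in joules: 476.314 MeV × 1.602e-13 J/MeV = 7.6306e-11 J
Per mole: 7.6306e-11 J × 6.022e23 mol⁻¹ = 4.5951e+13 J/mol

4.60e+13 J/mol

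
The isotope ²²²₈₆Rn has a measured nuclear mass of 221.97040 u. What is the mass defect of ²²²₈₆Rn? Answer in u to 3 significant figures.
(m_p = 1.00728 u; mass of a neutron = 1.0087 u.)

1.84 u

Σm = 86·m_p + 136·m_n = 86.62608 + 137.1832 = 223.80928 u
Mass defect Δm = 223.80928 − 221.97040 = 1.83888 u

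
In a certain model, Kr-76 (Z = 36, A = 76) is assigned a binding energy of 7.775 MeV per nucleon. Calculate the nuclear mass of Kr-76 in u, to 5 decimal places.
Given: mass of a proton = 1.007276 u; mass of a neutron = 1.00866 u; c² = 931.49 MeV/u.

75.97398 u

Total binding energy = 76 × 7.775 = 590.900 MeV
Mass defect = 590.900 MeV / (931.49 MeV/u) = 0.6343600 u
Constituent mass = 36(1.007276) + 40(1.00866) = 76.608336 u
Nuclear mass = 76.608336 − 0.6343600 = 75.9739760 u ≈ 75.97398 u (to 5 decimal places)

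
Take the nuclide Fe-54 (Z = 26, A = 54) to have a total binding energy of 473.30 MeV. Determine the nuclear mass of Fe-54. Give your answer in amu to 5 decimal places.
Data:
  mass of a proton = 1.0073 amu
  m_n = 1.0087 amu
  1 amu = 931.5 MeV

53.92529 amu

Mass defect = 473.30 MeV / (931.5 MeV/amu) = 0.5081052 amu
Constituent mass = 26(1.0073) + 28(1.0087) = 54.4334 amu
Nuclear mass = 54.4334 − 0.5081052 = 53.9252948 amu ≈ 53.92529 amu (to 5 decimal places)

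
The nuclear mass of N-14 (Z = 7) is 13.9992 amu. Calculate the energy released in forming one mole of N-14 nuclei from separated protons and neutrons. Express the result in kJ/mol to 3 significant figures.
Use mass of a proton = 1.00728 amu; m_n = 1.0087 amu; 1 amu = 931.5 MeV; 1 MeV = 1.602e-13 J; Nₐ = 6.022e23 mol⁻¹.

1.01e+10 kJ/mol

With 7 protons and 7 neutrons (A = 14):
Σm = 7·m_p + 7·m_n = 7.05096 + 7.0609 = 14.11186 amu
The mass defect is 14.11186 − 13.9992 = 0.11266 amu.
Binding energy = Δm·c² = 0.11266 × 931.5 MeV/amu = 104.943 MeV
Per nucleus in joules: 104.943 MeV × 1.602e-13 J/MeV = 1.6812e-11 J
Per mole: 1.6812e-11 J × 6.022e23 mol⁻¹ = 1.0124e+13 J/mol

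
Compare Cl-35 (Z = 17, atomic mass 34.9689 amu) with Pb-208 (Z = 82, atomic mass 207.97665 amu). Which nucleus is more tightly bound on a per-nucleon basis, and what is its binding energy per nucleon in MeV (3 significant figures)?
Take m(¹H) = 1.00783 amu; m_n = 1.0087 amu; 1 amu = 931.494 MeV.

Cl-35; 8.54 MeV/nucleon

Cl-35: Σm = 17(1.00783) + 18(1.0087) = 35.28971 amu; Δm = 0.32081 amu; E_B = 298.83 MeV; E_B/A = 8.538 MeV
Pb-208: Σm = 82(1.00783) + 126(1.0087) = 209.73826 amu; Δm = 1.76161 amu; E_B = 1640.9 MeV; E_B/A = 7.889 MeV
Cl-35 has the higher binding energy per nucleon, so it is the more tightly bound nucleus.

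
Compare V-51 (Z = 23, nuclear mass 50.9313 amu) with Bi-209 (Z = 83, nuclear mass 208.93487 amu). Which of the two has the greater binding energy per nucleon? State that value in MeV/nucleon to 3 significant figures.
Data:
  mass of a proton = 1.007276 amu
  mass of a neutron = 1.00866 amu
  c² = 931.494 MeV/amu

V-51; 8.74 MeV/nucleon

V-51: Σm = 23(1.007276) + 28(1.00866) = 51.409828 amu; Δm = 0.478528 amu; E_B = 445.75 MeV; E_B/A = 8.740 MeV
Bi-209: Σm = 83(1.007276) + 126(1.00866) = 210.695068 amu; Δm = 1.760198 amu; E_B = 1639.6 MeV; E_B/A = 7.845 MeV
V-51 has the higher binding energy per nucleon, so it is the more tightly bound nucleus.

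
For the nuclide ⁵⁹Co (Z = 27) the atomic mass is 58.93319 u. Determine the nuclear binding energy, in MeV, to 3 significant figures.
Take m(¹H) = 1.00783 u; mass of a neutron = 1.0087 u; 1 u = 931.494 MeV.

Total constituent mass: 27 × 1.00783 + 32 × 1.0087 = 59.48981 u
The mass defect is 59.48981 − 58.93319 = 0.55662 u.
E_B = 0.55662 × 931.494 = 518.488 MeV

518 MeV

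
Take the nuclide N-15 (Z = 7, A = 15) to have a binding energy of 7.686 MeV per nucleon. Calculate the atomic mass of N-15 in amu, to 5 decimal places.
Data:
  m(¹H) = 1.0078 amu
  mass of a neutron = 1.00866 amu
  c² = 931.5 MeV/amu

Total binding energy = 15 × 7.686 = 115.290 MeV
Mass defect = 115.290 MeV / (931.5 MeV/amu) = 0.1237681 amu
Constituent mass = 7(1.0078) + 8(1.00866) = 15.12388 amu
Atomic mass = 15.12388 − 0.1237681 = 15.0001119 amu ≈ 15.00011 amu (to 5 decimal places)

15.00011 amu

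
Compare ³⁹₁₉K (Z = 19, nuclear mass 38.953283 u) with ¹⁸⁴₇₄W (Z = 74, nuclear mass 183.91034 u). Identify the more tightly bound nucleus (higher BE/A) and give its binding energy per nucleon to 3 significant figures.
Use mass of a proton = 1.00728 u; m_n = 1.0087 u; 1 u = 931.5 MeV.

³⁹₁₉K: Σm = 19(1.00728) + 20(1.0087) = 39.31232 u; Δm = 0.359037 u; E_B = 334.44 MeV; E_B/A = 8.575 MeV
¹⁸⁴₇₄W: Σm = 74(1.00728) + 110(1.0087) = 185.49572 u; Δm = 1.58538 u; E_B = 1476.8 MeV; E_B/A = 8.026 MeV
³⁹₁₉K has the higher binding energy per nucleon, so it is the more tightly bound nucleus.

³⁹₁₉K; 8.58 MeV/nucleon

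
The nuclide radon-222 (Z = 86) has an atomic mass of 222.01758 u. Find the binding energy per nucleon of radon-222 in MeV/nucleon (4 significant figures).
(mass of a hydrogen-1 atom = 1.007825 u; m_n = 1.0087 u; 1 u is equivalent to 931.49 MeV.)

Σm = 86·m(¹H) + 136·m_n = 86.672950 + 137.1832 = 223.856150 u
Δm = 223.856150 − 222.01758 = 1.838570 u
E_B = 1.838570 × 931.49 = 1712.61 MeV
Dividing by A = 222 gives 7.714 MeV per nucleon.

7.714 MeV/nucleon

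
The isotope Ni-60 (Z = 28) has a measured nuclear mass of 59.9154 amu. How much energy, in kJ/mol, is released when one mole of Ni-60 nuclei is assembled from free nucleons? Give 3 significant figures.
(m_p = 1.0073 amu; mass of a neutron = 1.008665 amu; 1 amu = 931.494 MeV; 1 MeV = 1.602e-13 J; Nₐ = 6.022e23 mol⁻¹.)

5.09e+10 kJ/mol

The nucleus contains 28 protons and 60 − 28 = 32 neutrons.
Mass of separated nucleons = 28(1.0073) + 32(1.008665) = 28.2044 + 32.277280 = 60.481680 amu
Mass defect Δm = 60.481680 − 59.9154 = 0.566280 amu
Binding energy = Δm·c² = 0.566280 × 931.494 MeV/amu = 527.486 MeV
Per nucleus in joules: 527.486 MeV × 1.602e-13 J/MeV = 8.4503e-11 J
Per mole: 8.4503e-11 J × 6.022e23 mol⁻¹ = 5.0888e+13 J/mol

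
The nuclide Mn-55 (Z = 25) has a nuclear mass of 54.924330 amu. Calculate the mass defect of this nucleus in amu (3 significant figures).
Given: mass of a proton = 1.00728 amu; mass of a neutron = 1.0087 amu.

Z = 25, so N = A − Z = 55 − 25 = 30.
Σm = 25·m_p + 30·m_n = 25.18200 + 30.2610 = 55.44300 amu
The mass defect is 55.44300 − 54.924330 = 0.518670 amu.

0.519 amu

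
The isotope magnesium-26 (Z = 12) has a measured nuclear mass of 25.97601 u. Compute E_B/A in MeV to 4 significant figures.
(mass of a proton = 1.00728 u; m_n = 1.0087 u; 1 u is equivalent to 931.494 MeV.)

Mass of separated nucleons = 12(1.00728) + 14(1.0087) = 12.08736 + 14.1218 = 26.20916 u
The mass defect is 26.20916 − 25.97601 = 0.23315 u.
E_B = 0.23315 × 931.494 = 217.178 MeV
Per nucleon: 217.178 / 26 = 8.353 MeV

8.353 MeV/nucleon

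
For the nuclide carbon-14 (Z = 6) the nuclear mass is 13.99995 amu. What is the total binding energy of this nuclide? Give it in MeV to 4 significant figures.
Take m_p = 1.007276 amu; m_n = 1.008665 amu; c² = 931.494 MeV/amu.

105.3 MeV

The nucleus contains 6 protons and 14 − 6 = 8 neutrons.
Σm = 6·m_p + 8·m_n = 6.043656 + 8.069320 = 14.112976 amu
Mass defect Δm = 14.112976 − 13.99995 = 0.113026 amu
Converting to energy: 0.113026 amu × 931.494 MeV/amu = 105.283 MeV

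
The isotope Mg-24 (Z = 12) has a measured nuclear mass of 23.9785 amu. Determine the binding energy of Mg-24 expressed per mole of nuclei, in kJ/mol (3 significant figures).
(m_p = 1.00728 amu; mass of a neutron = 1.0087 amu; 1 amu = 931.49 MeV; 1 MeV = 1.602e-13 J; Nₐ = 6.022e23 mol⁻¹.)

Mass of separated nucleons = 12(1.00728) + 12(1.0087) = 12.08736 + 12.1044 = 24.19176 amu
The mass defect is 24.19176 − 23.9785 = 0.21326 amu.
Binding energy = Δm·c² = 0.21326 × 931.49 MeV/amu = 198.650 MeV
Per nucleus in joules: 198.650 MeV × 1.602e-13 J/MeV = 3.1824e-11 J
Per mole: 3.1824e-11 J × 6.022e23 mol⁻¹ = 1.9164e+13 J/mol

1.92e+10 kJ/mol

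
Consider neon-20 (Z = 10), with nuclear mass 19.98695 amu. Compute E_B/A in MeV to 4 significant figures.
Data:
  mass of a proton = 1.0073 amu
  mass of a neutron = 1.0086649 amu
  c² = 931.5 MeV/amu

8.043 MeV/nucleon

Total constituent mass: 10 × 1.0073 + 10 × 1.0086649 = 20.1596490 amu
The mass defect is 20.1596490 − 19.98695 = 0.1726990 amu.
Converting to energy: 0.1726990 amu × 931.5 MeV/amu = 160.869 MeV
Per nucleon: 160.869 / 20 = 8.043 MeV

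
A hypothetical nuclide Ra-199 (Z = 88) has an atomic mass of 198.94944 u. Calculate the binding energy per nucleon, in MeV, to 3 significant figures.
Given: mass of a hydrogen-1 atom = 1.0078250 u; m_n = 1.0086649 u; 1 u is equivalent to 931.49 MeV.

The nucleus contains 88 protons and 199 − 88 = 111 neutrons.
Total constituent mass: 88 × 1.0078250 + 111 × 1.0086649 = 200.6504039 u
The mass defect is 200.6504039 − 198.94944 = 1.7009639 u.
E_B = 1.7009639 × 931.49 = 1584.43 MeV
Per nucleon: 1584.43 / 199 = 7.962 MeV

7.96 MeV/nucleon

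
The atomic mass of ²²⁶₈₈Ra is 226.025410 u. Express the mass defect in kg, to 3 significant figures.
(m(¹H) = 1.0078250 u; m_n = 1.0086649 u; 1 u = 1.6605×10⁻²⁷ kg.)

3.09e-27 kg

Z = 88, so N = A − Z = 226 − 88 = 138.
Mass of separated nucleons = 88(1.0078250) + 138(1.0086649) = 88.6886000 + 139.1957562 = 227.8843562 u
Δm = 227.8843562 − 226.025410 = 1.8589462 u
In SI units: 1.8589462 u × 1.6605×10⁻²⁷ kg/u = 3.0868e-27 kg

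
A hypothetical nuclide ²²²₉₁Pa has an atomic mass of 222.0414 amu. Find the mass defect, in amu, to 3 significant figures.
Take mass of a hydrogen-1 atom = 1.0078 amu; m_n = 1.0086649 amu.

Total constituent mass: 91 × 1.0078 + 131 × 1.0086649 = 223.8449019 amu
Δm = 223.8449019 − 222.0414 = 1.8035019 amu

1.80 amu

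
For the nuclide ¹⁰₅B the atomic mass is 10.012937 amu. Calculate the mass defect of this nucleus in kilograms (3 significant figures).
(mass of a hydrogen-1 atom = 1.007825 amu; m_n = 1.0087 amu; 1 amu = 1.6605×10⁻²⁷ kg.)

Mass of separated nucleons = 5(1.007825) + 5(1.0087) = 5.039125 + 5.0435 = 10.082625 amu
Mass defect Δm = 10.082625 − 10.012937 = 0.069688 amu
In SI units: 0.069688 amu × 1.6605×10⁻²⁷ kg/amu = 1.1572e-28 kg

1.16e-28 kg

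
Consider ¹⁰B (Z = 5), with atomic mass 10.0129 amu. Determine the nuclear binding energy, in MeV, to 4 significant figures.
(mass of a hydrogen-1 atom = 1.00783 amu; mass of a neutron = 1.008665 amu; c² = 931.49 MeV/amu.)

Z = 5, so N = A − Z = 10 − 5 = 5.
Mass of separated nucleons = 5(1.00783) + 5(1.008665) = 5.03915 + 5.043325 = 10.082475 amu
Δm = 10.082475 − 10.0129 = 0.069575 amu
Binding energy = Δm·c² = 0.069575 × 931.49 MeV/amu = 64.8084 MeV

64.81 MeV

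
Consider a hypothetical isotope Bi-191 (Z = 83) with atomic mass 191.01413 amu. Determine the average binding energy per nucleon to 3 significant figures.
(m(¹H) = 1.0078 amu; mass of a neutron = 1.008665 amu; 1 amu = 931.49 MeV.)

7.65 MeV/nucleon

Mass of separated nucleons = 83(1.0078) + 108(1.008665) = 83.6474 + 108.935820 = 192.583220 amu
Δm = 192.583220 − 191.01413 = 1.569090 amu
Converting to energy: 1.569090 amu × 931.49 MeV/amu = 1461.59 MeV
Per nucleon: 1461.59 / 191 = 7.652 MeV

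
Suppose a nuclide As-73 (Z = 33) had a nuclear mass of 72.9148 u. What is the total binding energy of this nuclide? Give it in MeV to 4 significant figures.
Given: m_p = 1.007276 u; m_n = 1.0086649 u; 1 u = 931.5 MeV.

With 33 protons and 40 neutrons (A = 73):
Total constituent mass: 33 × 1.007276 + 40 × 1.0086649 = 73.5867040 u
The mass defect is 73.5867040 − 72.9148 = 0.6719040 u.
Converting to energy: 0.6719040 u × 931.5 MeV/u = 625.879 MeV

625.9 MeV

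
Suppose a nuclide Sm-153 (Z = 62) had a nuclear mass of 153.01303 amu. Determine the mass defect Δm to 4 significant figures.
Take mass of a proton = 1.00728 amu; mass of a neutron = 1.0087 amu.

1.230 amu

Mass of separated nucleons = 62(1.00728) + 91(1.0087) = 62.45136 + 91.7917 = 154.24306 amu
Δm = 154.24306 − 153.01303 = 1.23003 amu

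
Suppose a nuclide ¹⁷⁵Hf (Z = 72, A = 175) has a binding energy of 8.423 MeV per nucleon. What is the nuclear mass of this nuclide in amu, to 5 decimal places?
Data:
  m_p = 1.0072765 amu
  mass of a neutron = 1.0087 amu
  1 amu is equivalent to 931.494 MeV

Total binding energy = 175 × 8.423 = 1474.025 MeV
Mass defect = 1474.025 MeV / (931.494 MeV/amu) = 1.5824310 amu
Constituent mass = 72(1.0072765) + 103(1.0087) = 176.4200080 amu
Nuclear mass = 176.4200080 − 1.5824310 = 174.8375770 amu ≈ 174.83758 amu (to 5 decimal places)

174.83758 amu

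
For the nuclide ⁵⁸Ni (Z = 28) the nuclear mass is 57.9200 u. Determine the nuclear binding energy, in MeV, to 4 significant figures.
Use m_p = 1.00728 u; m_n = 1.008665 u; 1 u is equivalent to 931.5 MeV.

506.5 MeV

Mass of separated nucleons = 28(1.00728) + 30(1.008665) = 28.20384 + 30.259950 = 58.463790 u
The mass defect is 58.463790 − 57.9200 = 0.543790 u.
Converting to energy: 0.543790 u × 931.5 MeV/u = 506.540 MeV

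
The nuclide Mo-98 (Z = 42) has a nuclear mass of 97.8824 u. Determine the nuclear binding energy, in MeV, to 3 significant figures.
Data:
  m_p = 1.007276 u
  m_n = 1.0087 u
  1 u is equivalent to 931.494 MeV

848 MeV

Mass of separated nucleons = 42(1.007276) + 56(1.0087) = 42.305592 + 56.4872 = 98.792792 u
Mass defect Δm = 98.792792 − 97.8824 = 0.910392 u
E_B = 0.910392 × 931.494 = 848.025 MeV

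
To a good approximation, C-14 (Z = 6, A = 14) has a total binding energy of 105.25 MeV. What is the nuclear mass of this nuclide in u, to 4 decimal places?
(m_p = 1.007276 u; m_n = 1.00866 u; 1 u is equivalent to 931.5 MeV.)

Mass defect = 105.25 MeV / (931.5 MeV/u) = 0.112990 u
Constituent mass = 6(1.007276) + 8(1.00866) = 14.112936 u
Nuclear mass = 14.112936 − 0.112990 = 13.999946 u ≈ 13.9999 u (to 4 decimal places)

13.9999 u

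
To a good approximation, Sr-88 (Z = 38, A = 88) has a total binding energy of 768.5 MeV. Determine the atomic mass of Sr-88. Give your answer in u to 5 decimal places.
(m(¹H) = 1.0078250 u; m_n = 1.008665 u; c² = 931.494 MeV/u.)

87.90558 u

Mass defect = 768.5 MeV / (931.494 MeV/u) = 0.8250187 u
Constituent mass = 38(1.0078250) + 50(1.008665) = 88.7306000 u
Atomic mass = 88.7306000 − 0.8250187 = 87.9055813 u ≈ 87.90558 u (to 5 decimal places)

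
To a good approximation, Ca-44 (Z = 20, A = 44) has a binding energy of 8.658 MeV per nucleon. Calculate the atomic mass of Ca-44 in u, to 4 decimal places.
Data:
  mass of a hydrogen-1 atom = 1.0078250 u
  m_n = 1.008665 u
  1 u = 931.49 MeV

Total binding energy = 44 × 8.658 = 380.952 MeV
Mass defect = 380.952 MeV / (931.49 MeV/u) = 0.408971 u
Constituent mass = 20(1.0078250) + 24(1.008665) = 44.3644600 u
Atomic mass = 44.3644600 − 0.408971 = 43.9554890 u ≈ 43.9555 u (to 4 decimal places)

43.9555 u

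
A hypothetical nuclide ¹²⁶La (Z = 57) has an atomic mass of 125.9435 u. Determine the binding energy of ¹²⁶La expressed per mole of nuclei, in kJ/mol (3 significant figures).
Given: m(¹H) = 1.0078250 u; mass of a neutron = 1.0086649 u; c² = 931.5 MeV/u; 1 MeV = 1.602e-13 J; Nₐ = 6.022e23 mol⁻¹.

9.89e+10 kJ/mol

Σm = 57·m(¹H) + 69·m_n = 57.4460250 + 69.5978781 = 127.0439031 u
Mass defect Δm = 127.0439031 − 125.9435 = 1.1004031 u
Binding energy = Δm·c² = 1.1004031 × 931.5 MeV/u = 1025.03 MeV
Per nucleus in joules: 1025.03 MeV × 1.602e-13 J/MeV = 1.6421e-10 J
Per mole: 1.6421e-10 J × 6.022e23 mol⁻¹ = 9.8887e+13 J/mol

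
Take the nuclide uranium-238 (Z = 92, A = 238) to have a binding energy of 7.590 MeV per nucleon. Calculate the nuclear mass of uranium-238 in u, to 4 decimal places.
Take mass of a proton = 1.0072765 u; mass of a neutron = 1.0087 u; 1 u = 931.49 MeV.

Total binding energy = 238 × 7.590 = 1806.420 MeV
Mass defect = 1806.420 MeV / (931.49 MeV/u) = 1.939280 u
Constituent mass = 92(1.0072765) + 146(1.0087) = 239.9396380 u
Nuclear mass = 239.9396380 − 1.939280 = 238.0003580 u ≈ 238.0004 u (to 4 decimal places)

238.0004 u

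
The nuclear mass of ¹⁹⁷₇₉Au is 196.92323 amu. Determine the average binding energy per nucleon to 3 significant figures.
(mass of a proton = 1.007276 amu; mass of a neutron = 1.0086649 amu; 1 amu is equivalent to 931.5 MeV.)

7.92 MeV/nucleon

Z = 79, so N = A − Z = 197 − 79 = 118.
Mass of separated nucleons = 79(1.007276) + 118(1.0086649) = 79.574804 + 119.0224582 = 198.5972622 amu
Mass defect Δm = 198.5972622 − 196.92323 = 1.6740322 amu
E_B = 1.6740322 × 931.5 = 1559.36 MeV
Per nucleon: 1559.36 / 197 = 7.916 MeV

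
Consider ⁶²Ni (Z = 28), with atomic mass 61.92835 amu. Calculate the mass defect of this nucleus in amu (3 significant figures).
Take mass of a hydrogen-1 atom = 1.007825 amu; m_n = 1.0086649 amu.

Z = 28, so N = A − Z = 62 − 28 = 34.
Total constituent mass: 28 × 1.007825 + 34 × 1.0086649 = 62.5137066 amu
The mass defect is 62.5137066 − 61.92835 = 0.5853566 amu.

0.585 amu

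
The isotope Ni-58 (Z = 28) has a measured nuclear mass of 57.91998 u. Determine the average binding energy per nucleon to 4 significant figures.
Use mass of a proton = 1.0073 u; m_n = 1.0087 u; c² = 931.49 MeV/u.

8.760 MeV/nucleon

The nucleus contains 28 protons and 58 − 28 = 30 neutrons.
Total constituent mass: 28 × 1.0073 + 30 × 1.0087 = 58.4654 u
The mass defect is 58.4654 − 57.91998 = 0.54542 u.
E_B = 0.54542 × 931.49 = 508.053 MeV
Dividing by A = 58 gives 8.760 MeV per nucleon.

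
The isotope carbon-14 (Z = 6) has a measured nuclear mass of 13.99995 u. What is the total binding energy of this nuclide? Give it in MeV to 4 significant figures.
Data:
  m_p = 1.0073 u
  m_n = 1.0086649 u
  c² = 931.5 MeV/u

Mass of separated nucleons = 6(1.0073) + 8(1.0086649) = 6.0438 + 8.0693192 = 14.1131192 u
The mass defect is 14.1131192 − 13.99995 = 0.1131692 u.
E_B = 0.1131692 × 931.5 = 105.417 MeV

105.4 MeV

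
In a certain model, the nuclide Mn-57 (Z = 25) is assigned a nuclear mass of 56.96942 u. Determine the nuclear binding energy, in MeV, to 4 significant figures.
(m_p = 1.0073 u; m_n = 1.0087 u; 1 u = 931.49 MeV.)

The nucleus contains 25 protons and 57 − 25 = 32 neutrons.
Mass of separated nucleons = 25(1.0073) + 32(1.0087) = 25.1825 + 32.2784 = 57.4609 u
The mass defect is 57.4609 − 56.96942 = 0.49148 u.
Converting to energy: 0.49148 u × 931.49 MeV/u = 457.809 MeV

457.8 MeV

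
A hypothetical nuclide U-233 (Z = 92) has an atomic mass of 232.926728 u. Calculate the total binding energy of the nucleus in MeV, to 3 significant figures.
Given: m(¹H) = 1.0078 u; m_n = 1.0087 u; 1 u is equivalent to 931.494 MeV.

Σm = 92·m(¹H) + 141·m_n = 92.7176 + 142.2267 = 234.9443 u
Mass defect Δm = 234.9443 − 232.926728 = 2.017572 u
E_B = 2.017572 × 931.494 = 1879.36 MeV

1880 MeV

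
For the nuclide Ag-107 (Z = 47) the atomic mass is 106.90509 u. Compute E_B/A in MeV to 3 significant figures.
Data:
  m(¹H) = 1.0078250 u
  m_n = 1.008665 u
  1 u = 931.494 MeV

8.55 MeV/nucleon

Σm = 47·m(¹H) + 60·m_n = 47.3677750 + 60.519900 = 107.8876750 u
The mass defect is 107.8876750 − 106.90509 = 0.9825850 u.
Binding energy = Δm·c² = 0.9825850 × 931.494 MeV/u = 915.272 MeV
BE/A = 915.272 MeV / 107 = 8.554 MeV/nucleon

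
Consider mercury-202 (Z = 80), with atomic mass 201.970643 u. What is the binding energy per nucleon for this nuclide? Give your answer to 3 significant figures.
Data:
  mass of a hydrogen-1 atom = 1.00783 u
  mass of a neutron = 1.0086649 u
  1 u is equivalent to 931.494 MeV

Z = 80, so N = A − Z = 202 − 80 = 122.
Total constituent mass: 80 × 1.00783 + 122 × 1.0086649 = 203.6835178 u
The mass defect is 203.6835178 − 201.970643 = 1.7128748 u.
Converting to energy: 1.7128748 u × 931.494 MeV/u = 1595.53 MeV
BE/A = 1595.53 MeV / 202 = 7.899 MeV/nucleon

7.90 MeV/nucleon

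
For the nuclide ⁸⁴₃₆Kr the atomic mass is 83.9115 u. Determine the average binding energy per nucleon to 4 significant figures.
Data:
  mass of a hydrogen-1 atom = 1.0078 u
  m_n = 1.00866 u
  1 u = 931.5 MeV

With 36 protons and 48 neutrons (A = 84):
Mass of separated nucleons = 36(1.0078) + 48(1.00866) = 36.2808 + 48.41568 = 84.69648 u
Mass defect Δm = 84.69648 − 83.9115 = 0.78498 u
E_B = 0.78498 × 931.5 = 731.209 MeV
Per nucleon: 731.209 / 84 = 8.705 MeV

8.705 MeV/nucleon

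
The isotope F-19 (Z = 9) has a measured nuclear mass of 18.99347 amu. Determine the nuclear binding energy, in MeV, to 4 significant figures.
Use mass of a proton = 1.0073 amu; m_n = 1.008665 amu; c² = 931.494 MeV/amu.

148.0 MeV

Z = 9, so N = A − Z = 19 − 9 = 10.
Total constituent mass: 9 × 1.0073 + 10 × 1.008665 = 19.152350 amu
Δm = 19.152350 − 18.99347 = 0.158880 amu
Converting to energy: 0.158880 amu × 931.494 MeV/amu = 147.996 MeV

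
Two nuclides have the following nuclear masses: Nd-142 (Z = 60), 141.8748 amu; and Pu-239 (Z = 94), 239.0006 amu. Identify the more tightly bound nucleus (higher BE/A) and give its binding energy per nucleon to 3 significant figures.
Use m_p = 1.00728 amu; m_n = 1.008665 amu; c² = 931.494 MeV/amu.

Nd-142: Σm = 60(1.00728) + 82(1.008665) = 143.147330 amu; Δm = 1.272530 amu; E_B = 1185.4 MeV; E_B/A = 8.348 MeV
Pu-239: Σm = 94(1.00728) + 145(1.008665) = 240.940745 amu; Δm = 1.940145 amu; E_B = 1807.2 MeV; E_B/A = 7.562 MeV
Nd-142 has the higher binding energy per nucleon, so it is the more tightly bound nucleus.

Nd-142; 8.35 MeV/nucleon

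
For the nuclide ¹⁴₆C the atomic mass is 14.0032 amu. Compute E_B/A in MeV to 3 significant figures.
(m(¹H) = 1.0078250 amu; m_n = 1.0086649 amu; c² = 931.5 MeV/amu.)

With 6 protons and 8 neutrons (A = 14):
Mass of separated nucleons = 6(1.0078250) + 8(1.0086649) = 6.0469500 + 8.0693192 = 14.1162692 amu
Δm = 14.1162692 − 14.0032 = 0.1130692 amu
Binding energy = Δm·c² = 0.1130692 × 931.5 MeV/amu = 105.324 MeV
BE/A = 105.324 MeV / 14 = 7.523 MeV/nucleon

7.52 MeV/nucleon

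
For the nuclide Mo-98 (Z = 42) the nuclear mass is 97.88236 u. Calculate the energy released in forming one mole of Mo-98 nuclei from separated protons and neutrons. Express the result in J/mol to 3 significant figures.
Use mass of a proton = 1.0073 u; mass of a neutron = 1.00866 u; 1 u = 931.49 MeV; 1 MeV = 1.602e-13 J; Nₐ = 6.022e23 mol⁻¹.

8.17e+13 J/mol

Z = 42, so N = A − Z = 98 − 42 = 56.
Mass of separated nucleons = 42(1.0073) + 56(1.00866) = 42.3066 + 56.48496 = 98.79156 u
The mass defect is 98.79156 − 97.88236 = 0.90920 u.
Binding energy = Δm·c² = 0.90920 × 931.49 MeV/u = 846.911 MeV
Per nucleus in joules: 846.911 MeV × 1.602e-13 J/MeV = 1.3568e-10 J
Per mole: 1.3568e-10 J × 6.022e23 mol⁻¹ = 8.1706e+13 J/mol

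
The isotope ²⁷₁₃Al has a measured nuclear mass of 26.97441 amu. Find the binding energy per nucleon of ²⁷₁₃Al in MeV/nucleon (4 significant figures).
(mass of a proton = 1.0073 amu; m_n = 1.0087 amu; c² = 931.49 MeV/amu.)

The nucleus contains 13 protons and 27 − 13 = 14 neutrons.
Total constituent mass: 13 × 1.0073 + 14 × 1.0087 = 27.2167 amu
Δm = 27.2167 − 26.97441 = 0.24229 amu
Converting to energy: 0.24229 amu × 931.49 MeV/amu = 225.691 MeV
Per nucleon: 225.691 / 27 = 8.359 MeV

8.359 MeV/nucleon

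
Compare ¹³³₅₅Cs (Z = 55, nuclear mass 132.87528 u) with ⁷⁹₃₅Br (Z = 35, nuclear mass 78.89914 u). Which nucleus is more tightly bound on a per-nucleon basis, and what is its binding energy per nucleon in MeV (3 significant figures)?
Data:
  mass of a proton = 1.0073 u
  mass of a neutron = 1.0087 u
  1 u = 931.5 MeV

¹³³₅₅Cs: Σm = 55(1.0073) + 78(1.0087) = 134.0801 u; Δm = 1.20482 u; E_B = 1122.3 MeV; E_B/A = 8.438 MeV
⁷⁹₃₅Br: Σm = 35(1.0073) + 44(1.0087) = 79.6383 u; Δm = 0.73916 u; E_B = 688.53 MeV; E_B/A = 8.716 MeV
⁷⁹₃₅Br has the higher binding energy per nucleon, so it is the more tightly bound nucleus.

⁷⁹₃₅Br; 8.72 MeV/nucleon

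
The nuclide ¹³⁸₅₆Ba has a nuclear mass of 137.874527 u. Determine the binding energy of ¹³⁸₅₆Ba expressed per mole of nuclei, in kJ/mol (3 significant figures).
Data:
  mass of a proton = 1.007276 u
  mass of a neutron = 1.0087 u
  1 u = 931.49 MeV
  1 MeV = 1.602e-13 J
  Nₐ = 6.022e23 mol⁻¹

The nucleus contains 56 protons and 138 − 56 = 82 neutrons.
Σm = 56·m_p + 82·m_n = 56.407456 + 82.7134 = 139.120856 u
Δm = 139.120856 − 137.874527 = 1.246329 u
E_B = 1.246329 × 931.49 = 1160.94 MeV
Per nucleus in joules: 1160.94 MeV × 1.602e-13 J/MeV = 1.8598e-10 J
Per mole: 1.8598e-10 J × 6.022e23 mol⁻¹ = 1.1200e+14 J/mol

1.12e+11 kJ/mol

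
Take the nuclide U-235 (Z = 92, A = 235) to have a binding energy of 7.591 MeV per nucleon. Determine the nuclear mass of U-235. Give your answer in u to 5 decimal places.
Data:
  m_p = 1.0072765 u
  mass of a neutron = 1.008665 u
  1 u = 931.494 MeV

234.99345 u

Total binding energy = 235 × 7.591 = 1783.885 MeV
Mass defect = 1783.885 MeV / (931.494 MeV/u) = 1.9150794 u
Constituent mass = 92(1.0072765) + 143(1.008665) = 236.9085330 u
Nuclear mass = 236.9085330 − 1.9150794 = 234.9934536 u ≈ 234.99345 u (to 5 decimal places)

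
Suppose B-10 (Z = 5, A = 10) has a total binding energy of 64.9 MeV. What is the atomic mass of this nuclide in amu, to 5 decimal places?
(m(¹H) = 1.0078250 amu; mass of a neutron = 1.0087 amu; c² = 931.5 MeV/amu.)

Mass defect = 64.9 MeV / (931.5 MeV/amu) = 0.0696726 amu
Constituent mass = 5(1.0078250) + 5(1.0087) = 10.0826250 amu
Atomic mass = 10.0826250 − 0.0696726 = 10.0129524 amu ≈ 10.01295 amu (to 5 decimal places)

10.01295 amu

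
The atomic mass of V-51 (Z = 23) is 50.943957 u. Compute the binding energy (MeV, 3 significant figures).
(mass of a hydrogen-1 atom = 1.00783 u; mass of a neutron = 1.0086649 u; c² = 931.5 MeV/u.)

446 MeV

With 23 protons and 28 neutrons (A = 51):
Σm = 23·m(¹H) + 28·m_n = 23.18009 + 28.2426172 = 51.4227072 u
Δm = 51.4227072 − 50.943957 = 0.4787502 u
Converting to energy: 0.4787502 u × 931.5 MeV/u = 445.956 MeV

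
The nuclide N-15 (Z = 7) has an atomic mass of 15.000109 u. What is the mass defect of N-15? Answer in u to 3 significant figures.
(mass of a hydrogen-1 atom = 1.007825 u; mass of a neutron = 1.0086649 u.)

0.124 u

Total constituent mass: 7 × 1.007825 + 8 × 1.0086649 = 15.1240942 u
Δm = 15.1240942 − 15.000109 = 0.1239852 u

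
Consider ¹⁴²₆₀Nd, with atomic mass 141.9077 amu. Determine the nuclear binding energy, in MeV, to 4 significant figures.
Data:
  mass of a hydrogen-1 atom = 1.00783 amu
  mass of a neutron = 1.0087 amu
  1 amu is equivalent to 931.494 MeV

1188 MeV

With 60 protons and 82 neutrons (A = 142):
Total constituent mass: 60 × 1.00783 + 82 × 1.0087 = 143.18320 amu
Δm = 143.18320 − 141.9077 = 1.27550 amu
Binding energy = Δm·c² = 1.27550 × 931.494 MeV/amu = 1188.12 MeV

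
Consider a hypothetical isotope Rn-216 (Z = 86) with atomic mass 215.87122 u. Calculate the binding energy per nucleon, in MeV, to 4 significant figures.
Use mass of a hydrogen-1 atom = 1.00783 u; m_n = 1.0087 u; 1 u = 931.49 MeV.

With 86 protons and 130 neutrons (A = 216):
Mass of separated nucleons = 86(1.00783) + 130(1.0087) = 86.67338 + 131.1310 = 217.80438 u
Δm = 217.80438 − 215.87122 = 1.93316 u
Binding energy = Δm·c² = 1.93316 × 931.49 MeV/u = 1800.72 MeV
BE/A = 1800.72 MeV / 216 = 8.337 MeV/nucleon

8.337 MeV/nucleon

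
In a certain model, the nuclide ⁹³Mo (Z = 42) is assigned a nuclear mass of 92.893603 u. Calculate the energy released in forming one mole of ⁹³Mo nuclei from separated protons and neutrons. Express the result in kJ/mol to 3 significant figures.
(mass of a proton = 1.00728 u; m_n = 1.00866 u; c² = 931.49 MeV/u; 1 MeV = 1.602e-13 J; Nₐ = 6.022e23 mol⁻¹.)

7.67e+10 kJ/mol

With 42 protons and 51 neutrons (A = 93):
Σm = 42·m_p + 51·m_n = 42.30576 + 51.44166 = 93.74742 u
Mass defect Δm = 93.74742 − 92.893603 = 0.853817 u
Binding energy = Δm·c² = 0.853817 × 931.49 MeV/u = 795.322 MeV
Per nucleus in joules: 795.322 MeV × 1.602e-13 J/MeV = 1.2741e-10 J
Per mole: 1.2741e-10 J × 6.022e23 mol⁻¹ = 7.6726e+13 J/mol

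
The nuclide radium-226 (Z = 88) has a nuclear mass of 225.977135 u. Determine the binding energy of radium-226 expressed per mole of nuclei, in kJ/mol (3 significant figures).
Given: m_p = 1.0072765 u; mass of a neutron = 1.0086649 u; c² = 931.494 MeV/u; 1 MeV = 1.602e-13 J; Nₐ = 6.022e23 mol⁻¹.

1.67e+11 kJ/mol

Σm = 88·m_p + 138·m_n = 88.6403320 + 139.1957562 = 227.8360882 u
Mass defect Δm = 227.8360882 − 225.977135 = 1.8589532 u
Converting to energy: 1.8589532 u × 931.494 MeV/u = 1731.60 MeV
Per nucleus in joules: 1731.60 MeV × 1.602e-13 J/MeV = 2.7740e-10 J
Per mole: 2.7740e-10 J × 6.022e23 mol⁻¹ = 1.6705e+14 J/mol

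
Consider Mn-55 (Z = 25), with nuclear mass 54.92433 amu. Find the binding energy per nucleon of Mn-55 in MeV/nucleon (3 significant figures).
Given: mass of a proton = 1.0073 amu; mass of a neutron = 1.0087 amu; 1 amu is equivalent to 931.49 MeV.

With 25 protons and 30 neutrons (A = 55):
Mass of separated nucleons = 25(1.0073) + 30(1.0087) = 25.1825 + 30.2610 = 55.4435 amu
The mass defect is 55.4435 − 54.92433 = 0.51917 amu.
E_B = 0.51917 × 931.49 = 483.602 MeV
BE/A = 483.602 MeV / 55 = 8.793 MeV/nucleon

8.79 MeV/nucleon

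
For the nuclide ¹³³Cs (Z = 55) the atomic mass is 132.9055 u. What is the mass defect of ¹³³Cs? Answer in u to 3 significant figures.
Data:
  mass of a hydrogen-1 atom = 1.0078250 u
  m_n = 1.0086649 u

Σm = 55·m(¹H) + 78·m_n = 55.4303750 + 78.6758622 = 134.1062372 u
Mass defect Δm = 134.1062372 − 132.9055 = 1.2007372 u

1.20 u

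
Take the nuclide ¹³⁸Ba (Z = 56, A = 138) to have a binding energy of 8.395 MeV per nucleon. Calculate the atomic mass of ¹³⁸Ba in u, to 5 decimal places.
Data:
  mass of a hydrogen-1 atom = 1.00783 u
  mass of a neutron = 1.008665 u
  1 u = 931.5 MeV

137.90531 u

Total binding energy = 138 × 8.395 = 1158.510 MeV
Mass defect = 1158.510 MeV / (931.5 MeV/u) = 1.2437037 u
Constituent mass = 56(1.00783) + 82(1.008665) = 139.149010 u
Atomic mass = 139.149010 − 1.2437037 = 137.9053063 u ≈ 137.90531 u (to 5 decimal places)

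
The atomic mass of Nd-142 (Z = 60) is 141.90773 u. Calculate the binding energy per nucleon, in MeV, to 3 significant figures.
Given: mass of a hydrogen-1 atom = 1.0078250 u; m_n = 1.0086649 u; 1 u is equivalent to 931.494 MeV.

With 60 protons and 82 neutrons (A = 142):
Σm = 60·m(¹H) + 82·m_n = 60.4695000 + 82.7105218 = 143.1800218 u
Mass defect Δm = 143.1800218 − 141.90773 = 1.2722918 u
E_B = 1.2722918 × 931.494 = 1185.13 MeV
Per nucleon: 1185.13 / 142 = 8.346 MeV

8.35 MeV/nucleon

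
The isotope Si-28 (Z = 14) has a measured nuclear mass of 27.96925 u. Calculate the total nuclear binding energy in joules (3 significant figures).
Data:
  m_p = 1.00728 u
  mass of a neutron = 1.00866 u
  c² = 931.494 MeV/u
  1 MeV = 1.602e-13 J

3.79e-11 J

Total constituent mass: 14 × 1.00728 + 14 × 1.00866 = 28.22316 u
The mass defect is 28.22316 − 27.96925 = 0.25391 u.
Binding energy = Δm·c² = 0.25391 × 931.494 MeV/u = 236.516 MeV
In joules: 236.516 MeV × 1.602e-13 J/MeV = 3.7890e-11 J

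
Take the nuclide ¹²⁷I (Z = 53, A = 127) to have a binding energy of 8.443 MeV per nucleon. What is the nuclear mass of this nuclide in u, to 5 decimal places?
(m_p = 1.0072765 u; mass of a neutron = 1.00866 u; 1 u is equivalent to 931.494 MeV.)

Total binding energy = 127 × 8.443 = 1072.261 MeV
Mass defect = 1072.261 MeV / (931.494 MeV/u) = 1.1511196 u
Constituent mass = 53(1.0072765) + 74(1.00866) = 128.0264945 u
Nuclear mass = 128.0264945 − 1.1511196 = 126.8753749 u ≈ 126.87537 u (to 5 decimal places)

126.87537 u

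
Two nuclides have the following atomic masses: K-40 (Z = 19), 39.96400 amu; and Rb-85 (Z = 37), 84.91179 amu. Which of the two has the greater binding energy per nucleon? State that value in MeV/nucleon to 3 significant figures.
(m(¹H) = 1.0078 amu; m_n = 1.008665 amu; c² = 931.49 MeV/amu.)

Rb-85; 8.69 MeV/nucleon

K-40: Σm = 19(1.0078) + 21(1.008665) = 40.330165 amu; Δm = 0.366165 amu; E_B = 341.08 MeV; E_B/A = 8.527 MeV
Rb-85: Σm = 37(1.0078) + 48(1.008665) = 85.704520 amu; Δm = 0.792730 amu; E_B = 738.42 MeV; E_B/A = 8.687 MeV
Rb-85 has the higher binding energy per nucleon, so it is the more tightly bound nucleus.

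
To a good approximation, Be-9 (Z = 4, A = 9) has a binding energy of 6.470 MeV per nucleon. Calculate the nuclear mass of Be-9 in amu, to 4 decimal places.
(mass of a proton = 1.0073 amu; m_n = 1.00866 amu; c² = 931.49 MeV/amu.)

Total binding energy = 9 × 6.470 = 58.230 MeV
Mass defect = 58.230 MeV / (931.49 MeV/amu) = 0.062513 amu
Constituent mass = 4(1.0073) + 5(1.00866) = 9.07250 amu
Nuclear mass = 9.07250 − 0.062513 = 9.009987 amu ≈ 9.0100 amu (to 4 decimal places)

9.0100 amu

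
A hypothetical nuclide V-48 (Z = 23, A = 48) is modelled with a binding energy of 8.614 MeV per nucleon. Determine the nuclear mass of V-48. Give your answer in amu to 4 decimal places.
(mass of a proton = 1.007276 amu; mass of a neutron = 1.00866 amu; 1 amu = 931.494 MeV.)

47.9400 amu

Total binding energy = 48 × 8.614 = 413.472 MeV
Mass defect = 413.472 MeV / (931.494 MeV/amu) = 0.443880 amu
Constituent mass = 23(1.007276) + 25(1.00866) = 48.383848 amu
Nuclear mass = 48.383848 − 0.443880 = 47.939968 amu ≈ 47.9400 amu (to 4 decimal places)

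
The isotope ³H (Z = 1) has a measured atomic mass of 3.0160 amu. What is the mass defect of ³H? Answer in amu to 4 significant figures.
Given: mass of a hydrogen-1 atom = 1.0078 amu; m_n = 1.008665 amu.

With 1 protons and 2 neutrons (A = 3):
Mass of separated nucleons = 1(1.0078) + 2(1.008665) = 1.0078 + 2.017330 = 3.025130 amu
Δm = 3.025130 − 3.0160 = 0.009130 amu

0.009130 amu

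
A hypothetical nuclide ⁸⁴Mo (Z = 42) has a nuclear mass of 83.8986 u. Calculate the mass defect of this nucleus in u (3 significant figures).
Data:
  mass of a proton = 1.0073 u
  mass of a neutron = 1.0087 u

0.773 u

With 42 protons and 42 neutrons (A = 84):
Total constituent mass: 42 × 1.0073 + 42 × 1.0087 = 84.6720 u
The mass defect is 84.6720 − 83.8986 = 0.7734 u.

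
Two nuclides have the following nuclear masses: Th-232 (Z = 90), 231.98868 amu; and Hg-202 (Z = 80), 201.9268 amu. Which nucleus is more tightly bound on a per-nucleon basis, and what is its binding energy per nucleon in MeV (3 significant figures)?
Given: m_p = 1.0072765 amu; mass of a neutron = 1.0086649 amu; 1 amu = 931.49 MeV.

Th-232: Σm = 90(1.0072765) + 142(1.0086649) = 233.8853008 amu; Δm = 1.8966208 amu; E_B = 1766.7 MeV; E_B/A = 7.615 MeV
Hg-202: Σm = 80(1.0072765) + 122(1.0086649) = 203.6392378 amu; Δm = 1.7124378 amu; E_B = 1595.1 MeV; E_B/A = 7.897 MeV
Hg-202 has the higher binding energy per nucleon, so it is the more tightly bound nucleus.

Hg-202; 7.90 MeV/nucleon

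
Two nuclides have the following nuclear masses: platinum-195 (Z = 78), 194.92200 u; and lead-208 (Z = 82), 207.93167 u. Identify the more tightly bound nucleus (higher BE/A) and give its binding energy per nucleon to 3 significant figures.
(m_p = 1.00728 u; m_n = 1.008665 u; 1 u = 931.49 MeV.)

platinum-195; 7.93 MeV/nucleon

platinum-195: Σm = 78(1.00728) + 117(1.008665) = 196.581645 u; Δm = 1.659645 u; E_B = 1545.9 MeV; E_B/A = 7.928 MeV
lead-208: Σm = 82(1.00728) + 126(1.008665) = 209.688750 u; Δm = 1.757080 u; E_B = 1636.7 MeV; E_B/A = 7.869 MeV
platinum-195 has the higher binding energy per nucleon, so it is the more tightly bound nucleus.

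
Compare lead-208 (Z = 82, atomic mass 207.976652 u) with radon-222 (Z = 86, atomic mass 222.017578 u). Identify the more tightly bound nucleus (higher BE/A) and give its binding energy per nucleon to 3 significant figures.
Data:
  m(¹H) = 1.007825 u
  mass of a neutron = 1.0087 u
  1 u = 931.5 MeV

lead-208; 7.89 MeV/nucleon

lead-208: Σm = 82(1.007825) + 126(1.0087) = 209.737850 u; Δm = 1.761198 u; E_B = 1640.56 MeV; E_B/A = 7.887 MeV
radon-222: Σm = 86(1.007825) + 136(1.0087) = 223.856150 u; Δm = 1.838572 u; E_B = 1712.63 MeV; E_B/A = 7.7145 MeV
lead-208 has the higher binding energy per nucleon, so it is the more tightly bound nucleus.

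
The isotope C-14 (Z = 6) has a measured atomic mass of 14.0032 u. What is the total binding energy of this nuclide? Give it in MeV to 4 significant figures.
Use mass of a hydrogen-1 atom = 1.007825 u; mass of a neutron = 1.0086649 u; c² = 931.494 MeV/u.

The nucleus contains 6 protons and 14 − 6 = 8 neutrons.
Σm = 6·m(¹H) + 8·m_n = 6.046950 + 8.0693192 = 14.1162692 u
Δm = 14.1162692 − 14.0032 = 0.1130692 u
E_B = 0.1130692 × 931.494 = 105.323 MeV

105.3 MeV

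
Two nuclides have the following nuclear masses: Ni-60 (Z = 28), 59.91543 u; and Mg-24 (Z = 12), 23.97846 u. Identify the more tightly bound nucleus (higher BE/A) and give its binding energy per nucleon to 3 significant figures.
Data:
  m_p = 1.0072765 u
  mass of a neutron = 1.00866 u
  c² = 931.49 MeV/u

Ni-60: Σm = 28(1.0072765) + 32(1.00866) = 60.4808620 u; Δm = 0.5654320 u; E_B = 526.69 MeV; E_B/A = 8.778 MeV
Mg-24: Σm = 12(1.0072765) + 12(1.00866) = 24.1912380 u; Δm = 0.2127780 u; E_B = 198.20 MeV; E_B/A = 8.258 MeV
Ni-60 has the higher binding energy per nucleon, so it is the more tightly bound nucleus.

Ni-60; 8.78 MeV/nucleon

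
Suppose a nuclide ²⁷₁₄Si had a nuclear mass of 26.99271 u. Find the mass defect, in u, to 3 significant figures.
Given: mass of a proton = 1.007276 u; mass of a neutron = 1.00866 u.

0.222 u

The nucleus contains 14 protons and 27 − 14 = 13 neutrons.
Mass of separated nucleons = 14(1.007276) + 13(1.00866) = 14.101864 + 13.11258 = 27.214444 u
The mass defect is 27.214444 − 26.99271 = 0.221734 u.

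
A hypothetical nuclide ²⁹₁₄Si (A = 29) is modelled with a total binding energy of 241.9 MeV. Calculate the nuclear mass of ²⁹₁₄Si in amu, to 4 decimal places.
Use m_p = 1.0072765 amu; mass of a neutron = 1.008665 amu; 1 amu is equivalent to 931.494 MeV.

28.9722 amu

Mass defect = 241.9 MeV / (931.494 MeV/amu) = 0.259690 amu
Constituent mass = 14(1.0072765) + 15(1.008665) = 29.2318460 amu
Nuclear mass = 29.2318460 − 0.259690 = 28.9721560 amu ≈ 28.9722 amu (to 4 decimal places)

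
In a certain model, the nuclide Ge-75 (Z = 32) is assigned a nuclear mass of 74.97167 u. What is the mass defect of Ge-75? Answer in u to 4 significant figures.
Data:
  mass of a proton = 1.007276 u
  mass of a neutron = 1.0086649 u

Z = 32, so N = A − Z = 75 − 32 = 43.
Σm = 32·m_p + 43·m_n = 32.232832 + 43.3725907 = 75.6054227 u
Δm = 75.6054227 − 74.97167 = 0.6337527 u

0.6338 u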